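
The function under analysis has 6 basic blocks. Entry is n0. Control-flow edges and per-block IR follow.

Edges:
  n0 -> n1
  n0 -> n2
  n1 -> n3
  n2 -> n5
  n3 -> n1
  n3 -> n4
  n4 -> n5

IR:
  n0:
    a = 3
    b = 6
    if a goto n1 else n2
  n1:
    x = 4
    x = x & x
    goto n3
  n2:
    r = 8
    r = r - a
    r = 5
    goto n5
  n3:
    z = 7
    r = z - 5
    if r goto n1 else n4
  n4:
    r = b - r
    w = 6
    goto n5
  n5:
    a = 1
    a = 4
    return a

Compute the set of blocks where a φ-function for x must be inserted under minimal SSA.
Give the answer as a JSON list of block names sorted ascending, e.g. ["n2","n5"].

Answer: ["n1", "n5"]

Working:
idom tree: n1←n0 n2←n0 n3←n1 n4←n3 n5←n0
Join-block Dom:
  n1: preds {n0,n3}: {n0} ∩ {n0,n1,n3} = {n0}; idom=n0
  n5: preds {n2,n4}: {n0,n2} ∩ {n0,n1,n3,n4} = {n0}; idom=n0

DF derivation:
  n1←n0: walk · to n0
  n1←n3: walk n3→n1 to n0
  n5←n2: walk n2 to n0
  n5←n4: walk n4→n3→n1 to n0
  n0: DF=∅
  n1: DF={n1,n5}
  n2: DF={n5}
  n3: DF={n1,n5}
  n4: DF={n5}
  n5: DF=∅

φ for x: defs {n1}
  DF⁺ = {n1,n5}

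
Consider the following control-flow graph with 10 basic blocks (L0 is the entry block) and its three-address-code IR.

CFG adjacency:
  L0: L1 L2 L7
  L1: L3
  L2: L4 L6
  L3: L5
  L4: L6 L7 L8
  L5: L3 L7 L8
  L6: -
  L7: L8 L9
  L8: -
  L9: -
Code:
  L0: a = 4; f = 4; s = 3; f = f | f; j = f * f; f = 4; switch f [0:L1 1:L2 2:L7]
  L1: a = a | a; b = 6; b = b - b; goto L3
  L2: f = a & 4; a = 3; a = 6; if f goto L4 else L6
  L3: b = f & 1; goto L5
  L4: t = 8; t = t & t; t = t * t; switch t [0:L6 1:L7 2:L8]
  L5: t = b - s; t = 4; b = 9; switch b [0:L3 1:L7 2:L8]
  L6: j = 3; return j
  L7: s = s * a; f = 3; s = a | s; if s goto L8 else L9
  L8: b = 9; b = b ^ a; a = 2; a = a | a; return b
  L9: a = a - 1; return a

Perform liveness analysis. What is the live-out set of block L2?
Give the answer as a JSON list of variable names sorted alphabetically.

def/use:
  L0: def={a,f,j,s} ue=∅
  L1: def={a,b} ue={a}
  L2: def={a,f} ue={a}
  L3: def={b} ue={f}
  L4: def={t} ue=∅
  L5: def={b,t} ue={b,s}
  L6: def={j} ue=∅
  L7: def={f,s} ue={a,s}
  L8: def={a,b} ue={a}
  L9: def={a} ue={a}

Backward fixpoint:
  live L0: ∅→{a,f,s}
  live L1: {a,f,s}→{a,f,s}
  live L2: {a,s}→{a,s}
  live L3: {a,f,s}→{a,b,f,s}
  live L4: {a,s}→{a,s}
  live L5: {a,b,f,s}→{a,f,s}
  live L6: ∅→∅
  live L7: {a,s}→{a}
  live L8: {a}→∅
  live L9: {a}→∅

live-out(L2) = ["a", "s"]

Answer: ["a", "s"]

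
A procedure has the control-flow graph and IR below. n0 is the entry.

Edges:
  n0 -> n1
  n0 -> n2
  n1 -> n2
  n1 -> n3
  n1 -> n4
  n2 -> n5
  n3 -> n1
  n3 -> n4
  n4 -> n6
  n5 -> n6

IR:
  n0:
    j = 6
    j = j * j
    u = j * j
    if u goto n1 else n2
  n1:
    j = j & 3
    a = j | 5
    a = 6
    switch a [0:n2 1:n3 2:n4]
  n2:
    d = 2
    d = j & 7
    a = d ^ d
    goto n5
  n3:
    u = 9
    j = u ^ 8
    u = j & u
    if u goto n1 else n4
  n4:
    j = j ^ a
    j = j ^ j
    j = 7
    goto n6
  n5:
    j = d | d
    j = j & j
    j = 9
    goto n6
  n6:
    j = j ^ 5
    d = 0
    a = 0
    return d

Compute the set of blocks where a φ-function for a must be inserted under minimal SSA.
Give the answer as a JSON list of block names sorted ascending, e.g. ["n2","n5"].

idom tree: n1←n0 n2←n0 n3←n1 n4←n1 n5←n2 n6←n0
Dom at joins:
  n1: preds {n0,n3}: {n0} ∩ {n0,n1,n3} = {n0}; idom=n0
  n2: preds {n0,n1}: {n0} ∩ {n0,n1} = {n0}; idom=n0
  n4: preds {n1,n3}: {n0,n1} ∩ {n0,n1,n3} = {n0,n1}; idom=n1
  n6: preds {n4,n5}: {n0,n1,n4} ∩ {n0,n2,n5} = {n0}; idom=n0

DF derivation:
  n1←n0: walk · to n0
  n1←n3: walk n3→n1 to n0
  n2←n0: walk · to n0
  n2←n1: walk n1 to n0
  n4←n1: walk · to n1
  n4←n3: walk n3 to n1
  n6←n4: walk n4→n1 to n0
  n6←n5: walk n5→n2 to n0
  n0: DF=∅
  n1: DF={n1,n2,n6}
  n2: DF={n6}
  n3: DF={n1,n4}
  n4: DF={n6}
  n5: DF={n6}
  n6: DF=∅

φ for a: defs {n1,n2,n6}
  DF⁺ = {n1,n2,n6}

Answer: ["n1", "n2", "n6"]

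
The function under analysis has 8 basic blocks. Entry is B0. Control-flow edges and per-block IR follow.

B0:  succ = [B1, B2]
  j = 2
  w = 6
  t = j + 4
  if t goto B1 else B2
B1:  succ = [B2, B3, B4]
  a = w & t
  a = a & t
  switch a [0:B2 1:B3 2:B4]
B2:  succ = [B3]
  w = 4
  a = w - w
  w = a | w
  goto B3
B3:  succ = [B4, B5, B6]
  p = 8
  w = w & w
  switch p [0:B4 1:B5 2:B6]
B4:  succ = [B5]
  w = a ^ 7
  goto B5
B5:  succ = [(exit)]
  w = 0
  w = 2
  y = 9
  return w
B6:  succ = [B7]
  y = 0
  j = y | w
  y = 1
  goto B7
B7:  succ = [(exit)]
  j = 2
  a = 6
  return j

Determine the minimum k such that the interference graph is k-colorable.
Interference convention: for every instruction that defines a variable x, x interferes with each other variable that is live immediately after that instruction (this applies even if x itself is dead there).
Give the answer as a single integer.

Block summaries:
  B0: def={j,t,w} ue=∅
  B1: def={a} ue={t,w}
  B2: def={a,w} ue=∅
  B3: def={p,w} ue={w}
  B4: def={w} ue={a}
  B5: def={w,y} ue=∅
  B6: def={j,y} ue={w}
  B7: def={a,j} ue=∅

Backward fixpoint:
  live B0: ∅→{t,w}
  live B1: {t,w}→{a,w}
  live B2: ∅→{a,w}
  live B3: {a,w}→{a,w}
  live B4: {a}→∅
  live B5: ∅→∅
  live B6: {w}→∅
  live B7: ∅→∅

Interference:
  a↔{j,p,t,w}
  j↔{a,w}
  p↔{a,w}
  t↔{a,w}
  w↔{a,j,p,t,y}
  y↔{w}

Colouring:
  {a,j,w} pairwise interfere (3-clique) ⇒ χ ≥ 3
  assign a→c1 j→c2 p→c2 t→c2 w→c0 y→c1 — no edge inside a register ⇒ χ ≤ 3
  χ = 3

Answer: 3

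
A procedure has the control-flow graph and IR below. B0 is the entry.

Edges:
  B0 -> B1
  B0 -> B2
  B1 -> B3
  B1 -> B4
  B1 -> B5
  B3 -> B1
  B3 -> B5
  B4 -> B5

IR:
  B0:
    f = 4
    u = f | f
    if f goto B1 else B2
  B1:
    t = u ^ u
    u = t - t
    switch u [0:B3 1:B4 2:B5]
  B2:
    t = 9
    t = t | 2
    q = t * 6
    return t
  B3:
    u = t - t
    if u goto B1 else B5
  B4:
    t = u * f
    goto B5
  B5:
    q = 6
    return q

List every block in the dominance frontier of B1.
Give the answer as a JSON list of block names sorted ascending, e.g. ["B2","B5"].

idom tree: B1←B0 B2←B0 B3←B1 B4←B1 B5←B1
Dom∩ at merges:
  B1: preds {B0,B3}: {B0} ∩ {B0,B1,B3} = {B0}; idom=B0
  B5: preds {B1,B3,B4}: {B0,B1} ∩ {B0,B1,B3} ∩ {B0,B1,B4} = {B0,B1}; idom=B1

DF derivation:
  B1←B0: walk · to B0
  B1←B3: walk B3→B1 to B0
  B5←B1: walk · to B1
  B5←B3: walk B3 to B1
  B5←B4: walk B4 to B1
  B0 → ∅
  B1 → {B1}
  B2 → ∅
  B3 → {B1,B5}
  B4 → {B5}
  B5 → ∅

DF(B1) = ["B1"]

Answer: ["B1"]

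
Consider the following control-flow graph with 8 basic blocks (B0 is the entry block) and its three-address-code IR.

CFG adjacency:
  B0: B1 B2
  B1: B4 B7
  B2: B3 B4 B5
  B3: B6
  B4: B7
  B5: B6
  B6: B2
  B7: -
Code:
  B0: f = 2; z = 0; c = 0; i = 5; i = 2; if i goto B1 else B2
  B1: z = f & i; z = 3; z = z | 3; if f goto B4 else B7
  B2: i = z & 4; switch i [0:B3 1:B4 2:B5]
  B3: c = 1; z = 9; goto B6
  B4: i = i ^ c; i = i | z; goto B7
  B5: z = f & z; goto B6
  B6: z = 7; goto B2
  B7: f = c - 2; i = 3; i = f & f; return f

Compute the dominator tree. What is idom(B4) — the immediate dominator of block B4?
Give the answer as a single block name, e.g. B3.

Answer: B0

Derivation:
idom tree: B1←B0 B2←B0 B3←B2 B4←B0 B5←B2 B6←B2 B7←B0
Dom∩ at merges:
  B2: preds {B0,B6}: {B0} ∩ {B0,B2,B6} = {B0}; idom=B0
  B4: preds {B1,B2}: {B0,B1} ∩ {B0,B2} = {B0}; idom=B0
  B6: preds {B3,B5}: {B0,B2,B3} ∩ {B0,B2,B5} = {B0,B2}; idom=B2
  B7: preds {B1,B4}: {B0,B1} ∩ {B0,B4} = {B0}; idom=B0

idom(B4) = B0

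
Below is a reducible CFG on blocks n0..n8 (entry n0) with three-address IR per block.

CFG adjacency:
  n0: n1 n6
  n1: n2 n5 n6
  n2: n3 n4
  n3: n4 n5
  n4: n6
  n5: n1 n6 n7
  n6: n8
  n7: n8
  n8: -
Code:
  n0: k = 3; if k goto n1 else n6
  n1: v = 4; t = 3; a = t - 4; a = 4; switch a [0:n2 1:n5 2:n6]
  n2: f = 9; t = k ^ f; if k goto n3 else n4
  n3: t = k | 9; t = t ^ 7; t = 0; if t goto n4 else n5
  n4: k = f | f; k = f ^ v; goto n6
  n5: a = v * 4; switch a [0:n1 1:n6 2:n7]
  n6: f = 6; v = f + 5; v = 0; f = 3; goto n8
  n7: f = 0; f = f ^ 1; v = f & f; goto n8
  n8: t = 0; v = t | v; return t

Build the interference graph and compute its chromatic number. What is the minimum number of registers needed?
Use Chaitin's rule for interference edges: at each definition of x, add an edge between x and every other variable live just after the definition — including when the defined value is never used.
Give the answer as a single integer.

Per-block:
  n0: def={k} ue=∅
  n1: def={a,t,v} ue=∅
  n2: def={f,t} ue={k}
  n3: def={t} ue={k}
  n4: def={k} ue={f,v}
  n5: def={a} ue={v}
  n6: def={f,v} ue=∅
  n7: def={f,v} ue=∅
  n8: def={t,v} ue={v}

Liveness:
  n0 li=∅ lo={k}
  n1 li={k} lo={k,v}
  n2 li={k,v} lo={f,k,v}
  n3 li={f,k,v} lo={f,k,v}
  n4 li={f,v} lo=∅
  n5 li={k,v} lo={k}
  n6 li=∅ lo={v}
  n7 li=∅ lo={v}
  n8 li={v} lo=∅

Conflict graph:
  a — {k,v}
  f — {k,t,v}
  k — {a,f,t,v}
  t — {f,k,v}
  v — {a,f,k,t}

Colouring:
  clique {f,k,t,v} ⇒ need ≥ 4
  4-colouring: r0={k}  r1={v}  r2={a,f}  r3={t}
  χ = 4

Answer: 4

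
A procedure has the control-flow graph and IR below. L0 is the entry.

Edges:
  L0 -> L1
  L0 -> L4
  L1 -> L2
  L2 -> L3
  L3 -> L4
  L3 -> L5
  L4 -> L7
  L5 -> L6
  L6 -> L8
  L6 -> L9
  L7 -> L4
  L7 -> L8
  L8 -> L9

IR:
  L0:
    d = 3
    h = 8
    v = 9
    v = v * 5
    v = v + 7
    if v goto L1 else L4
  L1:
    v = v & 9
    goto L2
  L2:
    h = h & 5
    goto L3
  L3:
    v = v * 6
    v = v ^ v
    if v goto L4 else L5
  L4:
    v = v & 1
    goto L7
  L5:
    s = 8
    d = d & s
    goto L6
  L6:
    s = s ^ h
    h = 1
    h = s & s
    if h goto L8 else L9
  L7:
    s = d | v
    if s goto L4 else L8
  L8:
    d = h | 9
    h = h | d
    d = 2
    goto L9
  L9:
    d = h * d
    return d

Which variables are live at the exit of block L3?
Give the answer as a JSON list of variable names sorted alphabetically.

Answer: ["d", "h", "v"]

Working:
Per-block:
  L0 def {d,h,v} use ∅
  L1 def {v} use {v}
  L2 def {h} use {h}
  L3 def {v} use {v}
  L4 def {v} use {v}
  L5 def {d,s} use {d}
  L6 def {h,s} use {h,s}
  L7 def {s} use {d,v}
  L8 def {d,h} use {h}
  L9 def {d} use {d,h}

Live sets:
  L0: in=∅ out={d,h,v}
  L1: in={d,h,v} out={d,h,v}
  L2: in={d,h,v} out={d,h,v}
  L3: in={d,h,v} out={d,h,v}
  L4: in={d,h,v} out={d,h,v}
  L5: in={d,h} out={d,h,s}
  L6: in={d,h,s} out={d,h}
  L7: in={d,h,v} out={d,h,v}
  L8: in={h} out={d,h}
  L9: in={d,h} out=∅

live-out(L3) = ["d", "h", "v"]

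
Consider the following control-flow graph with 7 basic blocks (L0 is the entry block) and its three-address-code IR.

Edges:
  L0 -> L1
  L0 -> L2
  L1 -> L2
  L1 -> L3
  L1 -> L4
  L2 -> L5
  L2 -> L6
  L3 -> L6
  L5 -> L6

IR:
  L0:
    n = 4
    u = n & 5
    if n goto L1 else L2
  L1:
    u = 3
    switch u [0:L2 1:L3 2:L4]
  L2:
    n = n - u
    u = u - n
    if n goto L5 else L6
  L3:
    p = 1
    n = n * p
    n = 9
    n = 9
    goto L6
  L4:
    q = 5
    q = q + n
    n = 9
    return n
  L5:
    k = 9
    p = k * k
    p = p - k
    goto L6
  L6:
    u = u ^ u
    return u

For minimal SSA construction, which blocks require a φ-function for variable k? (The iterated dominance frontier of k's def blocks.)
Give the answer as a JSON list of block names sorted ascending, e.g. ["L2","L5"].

idom tree: L1←L0 L2←L0 L3←L1 L4←L1 L5←L2 L6←L0
Dom at joins:
  L2: preds {L0,L1}: {L0} ∩ {L0,L1} = {L0}; idom=L0
  L6: preds {L2,L3,L5}: {L0,L2} ∩ {L0,L1,L3} ∩ {L0,L2,L5} = {L0}; idom=L0

DF walk-up:
  L2←L0: walk · to L0
  L2←L1: walk L1 to L0
  L6←L2: walk L2 to L0
  L6←L3: walk L3→L1 to L0
  L6←L5: walk L5→L2 to L0
  L0: DF=∅
  L1: DF={L2,L6}
  L2: DF={L6}
  L3: DF={L6}
  L4: DF=∅
  L5: DF={L6}
  L6: DF=∅

φ for k: defs {L5}
  DF⁺ = {L6}

Answer: ["L6"]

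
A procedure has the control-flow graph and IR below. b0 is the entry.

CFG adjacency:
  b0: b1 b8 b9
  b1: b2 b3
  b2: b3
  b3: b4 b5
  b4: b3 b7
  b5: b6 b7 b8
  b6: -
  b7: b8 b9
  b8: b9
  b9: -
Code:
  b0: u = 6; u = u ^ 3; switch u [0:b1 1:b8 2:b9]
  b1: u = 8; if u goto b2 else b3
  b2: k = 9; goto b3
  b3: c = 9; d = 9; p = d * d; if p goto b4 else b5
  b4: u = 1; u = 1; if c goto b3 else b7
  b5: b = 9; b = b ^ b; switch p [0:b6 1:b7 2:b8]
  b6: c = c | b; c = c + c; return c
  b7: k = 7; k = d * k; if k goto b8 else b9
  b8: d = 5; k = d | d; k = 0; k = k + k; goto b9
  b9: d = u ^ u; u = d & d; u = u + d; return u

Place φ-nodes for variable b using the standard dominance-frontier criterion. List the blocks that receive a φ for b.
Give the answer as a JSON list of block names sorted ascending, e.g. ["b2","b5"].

idom tree: b1←b0 b2←b1 b3←b1 b4←b3 b5←b3 b6←b5 b7←b3 b8←b0 b9←b0
Dom∩ at merges:
  b3: preds {b1,b2,b4}: {b0,b1} ∩ {b0,b1,b2} ∩ {b0,b1,b3,b4} = {b0,b1}; idom=b1
  b7: preds {b4,b5}: {b0,b1,b3,b4} ∩ {b0,b1,b3,b5} = {b0,b1,b3}; idom=b3
  b8: preds {b0,b5,b7}: {b0} ∩ {b0,b1,b3,b5} ∩ {b0,b1,b3,b7} = {b0}; idom=b0
  b9: preds {b0,b7,b8}: {b0} ∩ {b0,b1,b3,b7} ∩ {b0,b8} = {b0}; idom=b0

DF derivation:
  b3←b1: walk · to b1
  b3←b2: walk b2 to b1
  b3←b4: walk b4→b3 to b1
  b7←b4: walk b4 to b3
  b7←b5: walk b5 to b3
  b8←b0: walk · to b0
  b8←b5: walk b5→b3→b1 to b0
  b8←b7: walk b7→b3→b1 to b0
  b9←b0: walk · to b0
  b9←b7: walk b7→b3→b1 to b0
  b9←b8: walk b8 to b0
  b0: DF=∅
  b1: DF={b8,b9}
  b2: DF={b3}
  b3: DF={b3,b8,b9}
  b4: DF={b3,b7}
  b5: DF={b7,b8}
  b6: DF=∅
  b7: DF={b8,b9}
  b8: DF={b9}
  b9: DF=∅

φ for b: defs {b5}
  DF⁺ = {b7,b8,b9}

Answer: ["b7", "b8", "b9"]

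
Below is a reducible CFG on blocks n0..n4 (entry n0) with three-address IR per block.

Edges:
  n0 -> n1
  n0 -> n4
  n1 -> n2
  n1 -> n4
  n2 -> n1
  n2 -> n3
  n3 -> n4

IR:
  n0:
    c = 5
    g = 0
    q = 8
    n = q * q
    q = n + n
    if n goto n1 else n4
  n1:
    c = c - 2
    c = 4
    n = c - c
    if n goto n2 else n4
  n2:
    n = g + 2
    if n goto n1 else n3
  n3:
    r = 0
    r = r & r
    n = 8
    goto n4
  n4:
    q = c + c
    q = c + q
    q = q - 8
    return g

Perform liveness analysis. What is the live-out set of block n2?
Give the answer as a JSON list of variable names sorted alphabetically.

Answer: ["c", "g"]

Working:
def/use:
  n0 def {c,g,n,q} use ∅
  n1 def {c,n} use {c}
  n2 def {n} use {g}
  n3 def {n,r} use ∅
  n4 def {q} use {c,g}

Live sets:
  live n0: ∅→{c,g}
  live n1: {c,g}→{c,g}
  live n2: {c,g}→{c,g}
  live n3: {c,g}→{c,g}
  live n4: {c,g}→∅

live-out(n2) = ["c", "g"]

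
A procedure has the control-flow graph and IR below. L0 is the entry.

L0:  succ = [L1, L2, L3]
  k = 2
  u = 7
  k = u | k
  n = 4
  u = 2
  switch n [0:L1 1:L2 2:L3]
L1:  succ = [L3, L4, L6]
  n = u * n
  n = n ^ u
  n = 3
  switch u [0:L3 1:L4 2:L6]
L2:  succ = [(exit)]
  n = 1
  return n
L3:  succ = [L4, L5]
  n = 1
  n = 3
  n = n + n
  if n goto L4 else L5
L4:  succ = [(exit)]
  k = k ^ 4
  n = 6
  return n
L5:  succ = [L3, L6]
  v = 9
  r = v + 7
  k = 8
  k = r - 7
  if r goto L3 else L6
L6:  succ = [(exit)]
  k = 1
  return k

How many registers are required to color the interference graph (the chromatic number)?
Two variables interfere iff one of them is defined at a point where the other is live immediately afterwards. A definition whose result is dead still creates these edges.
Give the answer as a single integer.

Block summaries:
  L0: {k,n,u} / ∅
  L1: {n} / {n,u}
  L2: {n} / ∅
  L3: {n} / ∅
  L4: {k,n} / {k}
  L5: {k,r,v} / ∅
  L6: {k} / ∅

Liveness:
  L0 li=∅ lo={k,n,u}
  L1 li={k,n,u} lo={k}
  L2 li=∅ lo=∅
  L3 li={k} lo={k}
  L4 li={k} lo=∅
  L5 li=∅ lo={k}
  L6 li=∅ lo=∅

Interfere edges:
  k — {n,r,u}
  n — {k,u}
  r — {k}
  u — {k,n}
  v — ∅

Chromatic number:
  clique {k,n,u} ⇒ need ≥ 3
  assign k→c0 n→c1 r→c1 u→c2 v→c0 — no edge inside a register ⇒ χ ≤ 3
  χ = 3

Answer: 3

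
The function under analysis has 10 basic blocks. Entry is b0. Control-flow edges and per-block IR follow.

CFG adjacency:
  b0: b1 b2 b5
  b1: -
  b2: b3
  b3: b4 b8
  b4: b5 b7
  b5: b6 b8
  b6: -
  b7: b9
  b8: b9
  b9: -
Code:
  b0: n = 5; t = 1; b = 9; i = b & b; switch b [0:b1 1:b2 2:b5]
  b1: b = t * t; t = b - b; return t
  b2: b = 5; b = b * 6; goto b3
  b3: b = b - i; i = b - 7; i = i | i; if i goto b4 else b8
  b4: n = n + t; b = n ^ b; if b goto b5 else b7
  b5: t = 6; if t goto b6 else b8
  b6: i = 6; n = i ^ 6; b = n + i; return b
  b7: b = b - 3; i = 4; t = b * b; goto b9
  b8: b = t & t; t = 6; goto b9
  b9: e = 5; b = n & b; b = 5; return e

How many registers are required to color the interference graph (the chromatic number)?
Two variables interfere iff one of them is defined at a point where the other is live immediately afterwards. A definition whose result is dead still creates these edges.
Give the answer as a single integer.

Answer: 4

Analysis:
def/use:
  b0 def {b,i,n,t} use ∅
  b1 def {b,t} use {t}
  b2 def {b} use ∅
  b3 def {b,i} use {b,i}
  b4 def {b,n} use {b,n,t}
  b5 def {t} use ∅
  b6 def {b,i,n} use ∅
  b7 def {b,i,t} use {b}
  b8 def {b,t} use {t}
  b9 def {b,e} use {b,n}

Backward fixpoint:
  b0 li=∅ lo={i,n,t}
  b1 li={t} lo=∅
  b2 li={i,n,t} lo={b,i,n,t}
  b3 li={b,i,n,t} lo={b,n,t}
  b4 li={b,n,t} lo={b,n}
  b5 li={n} lo={n,t}
  b6 li=∅ lo=∅
  b7 li={b,n} lo={b,n}
  b8 li={n,t} lo={b,n}
  b9 li={b,n} lo=∅

Conflict graph:
  b — {e,i,n,t}
  e — {b,n}
  i — {b,n,t}
  n — {b,e,i,t}
  t — {b,i,n}

Chromatic number:
  {b,i,n,t} pairwise interfere (4-clique) ⇒ χ ≥ 4
  assign b→c0 e→c2 i→c2 n→c1 t→c3 — no edge inside a register ⇒ χ ≤ 4
  χ = 4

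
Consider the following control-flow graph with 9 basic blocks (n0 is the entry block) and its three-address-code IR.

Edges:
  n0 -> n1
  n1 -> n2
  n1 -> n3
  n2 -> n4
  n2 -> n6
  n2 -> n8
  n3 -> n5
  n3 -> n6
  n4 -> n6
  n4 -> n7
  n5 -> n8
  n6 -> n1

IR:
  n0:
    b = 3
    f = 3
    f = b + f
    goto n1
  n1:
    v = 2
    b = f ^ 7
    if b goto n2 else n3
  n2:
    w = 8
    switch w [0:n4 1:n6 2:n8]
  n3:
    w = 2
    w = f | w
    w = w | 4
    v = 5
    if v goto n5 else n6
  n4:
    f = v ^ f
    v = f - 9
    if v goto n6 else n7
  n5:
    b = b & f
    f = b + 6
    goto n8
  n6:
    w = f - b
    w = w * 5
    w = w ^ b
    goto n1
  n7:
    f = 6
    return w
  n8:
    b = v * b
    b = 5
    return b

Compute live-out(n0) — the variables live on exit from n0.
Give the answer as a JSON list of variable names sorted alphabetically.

Block summaries:
  n0: def={b,f} ue=∅
  n1: def={b,v} ue={f}
  n2: def={w} ue=∅
  n3: def={v,w} ue={f}
  n4: def={f,v} ue={f,v}
  n5: def={b,f} ue={b,f}
  n6: def={w} ue={b,f}
  n7: def={f} ue={w}
  n8: def={b} ue={b,v}

Live sets:
  n0: in=∅ out={f}
  n1: in={f} out={b,f,v}
  n2: in={b,f,v} out={b,f,v,w}
  n3: in={b,f} out={b,f,v}
  n4: in={b,f,v,w} out={b,f,w}
  n5: in={b,f,v} out={b,v}
  n6: in={b,f} out={f}
  n7: in={w} out=∅
  n8: in={b,v} out=∅

live-out(n0) = ["f"]

Answer: ["f"]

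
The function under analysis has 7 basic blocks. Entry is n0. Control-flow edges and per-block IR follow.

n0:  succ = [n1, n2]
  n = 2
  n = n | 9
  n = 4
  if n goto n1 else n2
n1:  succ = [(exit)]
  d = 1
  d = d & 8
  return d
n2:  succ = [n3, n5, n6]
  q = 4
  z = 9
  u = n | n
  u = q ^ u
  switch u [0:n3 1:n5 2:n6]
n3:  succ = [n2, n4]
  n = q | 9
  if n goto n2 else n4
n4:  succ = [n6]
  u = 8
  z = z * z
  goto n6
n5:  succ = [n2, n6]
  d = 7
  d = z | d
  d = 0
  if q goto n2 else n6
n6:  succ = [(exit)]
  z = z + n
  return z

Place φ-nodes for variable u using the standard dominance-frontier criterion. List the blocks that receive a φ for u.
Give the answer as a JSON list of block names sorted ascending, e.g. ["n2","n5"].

Answer: ["n2", "n6"]

Derivation:
idom tree: n1←n0 n2←n0 n3←n2 n4←n3 n5←n2 n6←n2
Dom at joins:
  n2: preds {n0,n3,n5}: {n0} ∩ {n0,n2,n3} ∩ {n0,n2,n5} = {n0}; idom=n0
  n6: preds {n2,n4,n5}: {n0,n2} ∩ {n0,n2,n3,n4} ∩ {n0,n2,n5} = {n0,n2}; idom=n2

DF walk-up:
  join n2 pred n0: · stop@n0
  join n2 pred n3: n3→n2 stop@n0
  join n2 pred n5: n5→n2 stop@n0
  join n6 pred n2: · stop@n2
  join n6 pred n4: n4→n3 stop@n2
  join n6 pred n5: n5 stop@n2
  DF(n0)=∅
  DF(n1)=∅
  DF(n2)={n2}
  DF(n3)={n2,n6}
  DF(n4)={n6}
  DF(n5)={n2,n6}
  DF(n6)=∅

φ for u: defs {n2,n4}
  DF⁺ = {n2,n6}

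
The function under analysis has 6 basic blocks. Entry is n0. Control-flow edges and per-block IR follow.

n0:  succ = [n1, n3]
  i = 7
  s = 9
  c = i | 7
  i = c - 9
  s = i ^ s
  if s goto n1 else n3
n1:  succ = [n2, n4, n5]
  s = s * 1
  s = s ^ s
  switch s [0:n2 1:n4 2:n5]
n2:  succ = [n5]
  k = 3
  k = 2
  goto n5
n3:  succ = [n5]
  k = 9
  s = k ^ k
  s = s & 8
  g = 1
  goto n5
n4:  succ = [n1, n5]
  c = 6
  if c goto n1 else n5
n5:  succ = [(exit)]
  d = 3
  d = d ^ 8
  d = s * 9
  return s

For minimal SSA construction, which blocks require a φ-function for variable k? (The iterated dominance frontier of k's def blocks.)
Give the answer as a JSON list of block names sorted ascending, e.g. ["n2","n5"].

idom tree: n1←n0 n2←n1 n3←n0 n4←n1 n5←n0
Dom∩ at merges:
  n1: preds {n0,n4}: {n0} ∩ {n0,n1,n4} = {n0}; idom=n0
  n5: preds {n1,n2,n3,n4}: {n0,n1} ∩ {n0,n1,n2} ∩ {n0,n3} ∩ {n0,n1,n4} = {n0}; idom=n0

DF walk-up:
  n1←n0: walk · to n0
  n1←n4: walk n4→n1 to n0
  n5←n1: walk n1 to n0
  n5←n2: walk n2→n1 to n0
  n5←n3: walk n3 to n0
  n5←n4: walk n4→n1 to n0
  n0: DF=∅
  n1: DF={n1,n5}
  n2: DF={n5}
  n3: DF={n5}
  n4: DF={n1,n5}
  n5: DF=∅

φ for k: defs {n2,n3}
  DF⁺ = {n5}

Answer: ["n5"]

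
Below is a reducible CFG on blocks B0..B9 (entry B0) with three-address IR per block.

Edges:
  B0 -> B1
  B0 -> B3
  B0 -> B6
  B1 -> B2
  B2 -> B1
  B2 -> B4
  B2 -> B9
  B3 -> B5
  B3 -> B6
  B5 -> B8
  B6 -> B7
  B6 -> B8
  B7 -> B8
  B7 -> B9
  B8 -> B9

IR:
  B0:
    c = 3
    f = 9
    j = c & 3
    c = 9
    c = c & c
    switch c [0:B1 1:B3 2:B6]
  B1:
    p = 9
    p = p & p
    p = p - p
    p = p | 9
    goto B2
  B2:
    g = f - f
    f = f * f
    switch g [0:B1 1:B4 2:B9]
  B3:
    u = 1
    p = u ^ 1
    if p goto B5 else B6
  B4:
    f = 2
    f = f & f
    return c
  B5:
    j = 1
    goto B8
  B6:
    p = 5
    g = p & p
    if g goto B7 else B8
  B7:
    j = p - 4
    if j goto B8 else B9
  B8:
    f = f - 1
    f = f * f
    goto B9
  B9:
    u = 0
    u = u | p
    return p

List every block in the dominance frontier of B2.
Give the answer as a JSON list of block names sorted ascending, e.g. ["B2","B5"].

Answer: ["B1", "B9"]

Analysis:
idom tree: B1←B0 B2←B1 B3←B0 B4←B2 B5←B3 B6←B0 B7←B6 B8←B0 B9←B0
Dom at joins:
  B1: preds {B0,B2}: {B0} ∩ {B0,B1,B2} = {B0}; idom=B0
  B6: preds {B0,B3}: {B0} ∩ {B0,B3} = {B0}; idom=B0
  B8: preds {B5,B6,B7}: {B0,B3,B5} ∩ {B0,B6} ∩ {B0,B6,B7} = {B0}; idom=B0
  B9: preds {B2,B7,B8}: {B0,B1,B2} ∩ {B0,B6,B7} ∩ {B0,B8} = {B0}; idom=B0

Frontier:
  join B1 pred B0: · stop@B0
  join B1 pred B2: B2→B1 stop@B0
  join B6 pred B0: · stop@B0
  join B6 pred B3: B3 stop@B0
  join B8 pred B5: B5→B3 stop@B0
  join B8 pred B6: B6 stop@B0
  join B8 pred B7: B7→B6 stop@B0
  join B9 pred B2: B2→B1 stop@B0
  join B9 pred B7: B7→B6 stop@B0
  join B9 pred B8: B8 stop@B0
  B0 → ∅
  B1 → {B1,B9}
  B2 → {B1,B9}
  B3 → {B6,B8}
  B4 → ∅
  B5 → {B8}
  B6 → {B8,B9}
  B7 → {B8,B9}
  B8 → {B9}
  B9 → ∅

DF(B2) = ["B1", "B9"]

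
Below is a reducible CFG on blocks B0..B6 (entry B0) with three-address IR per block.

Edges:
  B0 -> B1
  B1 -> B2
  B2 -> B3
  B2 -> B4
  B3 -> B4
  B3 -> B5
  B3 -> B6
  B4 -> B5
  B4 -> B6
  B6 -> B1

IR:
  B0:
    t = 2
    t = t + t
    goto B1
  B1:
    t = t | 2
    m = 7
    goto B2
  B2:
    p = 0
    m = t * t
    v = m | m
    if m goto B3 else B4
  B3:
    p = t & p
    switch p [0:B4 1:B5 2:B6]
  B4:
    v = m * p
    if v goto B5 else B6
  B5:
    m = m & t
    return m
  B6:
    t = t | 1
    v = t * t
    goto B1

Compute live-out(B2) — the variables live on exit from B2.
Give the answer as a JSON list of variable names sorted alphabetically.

Answer: ["m", "p", "t"]

Derivation:
def/use:
  B0 def {t} use ∅
  B1 def {m,t} use {t}
  B2 def {m,p,v} use {t}
  B3 def {p} use {p,t}
  B4 def {v} use {m,p}
  B5 def {m} use {m,t}
  B6 def {t,v} use {t}

Liveness:
  live B0: ∅→{t}
  live B1: {t}→{t}
  live B2: {t}→{m,p,t}
  live B3: {m,p,t}→{m,p,t}
  live B4: {m,p,t}→{m,t}
  live B5: {m,t}→∅
  live B6: {t}→{t}

live-out(B2) = ["m", "p", "t"]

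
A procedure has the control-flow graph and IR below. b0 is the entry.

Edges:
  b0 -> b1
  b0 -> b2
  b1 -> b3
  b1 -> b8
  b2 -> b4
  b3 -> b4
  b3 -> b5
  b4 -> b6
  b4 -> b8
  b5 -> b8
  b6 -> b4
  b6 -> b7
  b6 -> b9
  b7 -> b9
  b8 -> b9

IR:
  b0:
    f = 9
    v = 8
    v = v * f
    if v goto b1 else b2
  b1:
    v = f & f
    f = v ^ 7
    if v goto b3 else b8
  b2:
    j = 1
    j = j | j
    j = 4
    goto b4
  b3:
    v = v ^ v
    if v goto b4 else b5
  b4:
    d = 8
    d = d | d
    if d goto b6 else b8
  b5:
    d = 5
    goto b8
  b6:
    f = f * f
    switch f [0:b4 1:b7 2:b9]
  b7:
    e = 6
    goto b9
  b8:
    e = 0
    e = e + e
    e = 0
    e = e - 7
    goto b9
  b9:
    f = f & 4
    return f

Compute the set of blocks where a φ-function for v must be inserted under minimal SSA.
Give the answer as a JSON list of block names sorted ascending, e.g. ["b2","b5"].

Answer: ["b4", "b8", "b9"]

Working:
idom tree: b1←b0 b2←b0 b3←b1 b4←b0 b5←b3 b6←b4 b7←b6 b8←b0 b9←b0
Dom∩ at merges:
  b4: preds {b2,b3,b6}: {b0,b2} ∩ {b0,b1,b3} ∩ {b0,b4,b6} = {b0}; idom=b0
  b8: preds {b1,b4,b5}: {b0,b1} ∩ {b0,b4} ∩ {b0,b1,b3,b5} = {b0}; idom=b0
  b9: preds {b6,b7,b8}: {b0,b4,b6} ∩ {b0,b4,b6,b7} ∩ {b0,b8} = {b0}; idom=b0

DF walk-up:
  join b4 pred b2: b2 stop@b0
  join b4 pred b3: b3→b1 stop@b0
  join b4 pred b6: b6→b4 stop@b0
  join b8 pred b1: b1 stop@b0
  join b8 pred b4: b4 stop@b0
  join b8 pred b5: b5→b3→b1 stop@b0
  join b9 pred b6: b6→b4 stop@b0
  join b9 pred b7: b7→b6→b4 stop@b0
  join b9 pred b8: b8 stop@b0
  b0 → ∅
  b1 → {b4,b8}
  b2 → {b4}
  b3 → {b4,b8}
  b4 → {b4,b8,b9}
  b5 → {b8}
  b6 → {b4,b9}
  b7 → {b9}
  b8 → {b9}
  b9 → ∅

φ for v: defs {b0,b1,b3}
  DF⁺ = {b4,b8,b9}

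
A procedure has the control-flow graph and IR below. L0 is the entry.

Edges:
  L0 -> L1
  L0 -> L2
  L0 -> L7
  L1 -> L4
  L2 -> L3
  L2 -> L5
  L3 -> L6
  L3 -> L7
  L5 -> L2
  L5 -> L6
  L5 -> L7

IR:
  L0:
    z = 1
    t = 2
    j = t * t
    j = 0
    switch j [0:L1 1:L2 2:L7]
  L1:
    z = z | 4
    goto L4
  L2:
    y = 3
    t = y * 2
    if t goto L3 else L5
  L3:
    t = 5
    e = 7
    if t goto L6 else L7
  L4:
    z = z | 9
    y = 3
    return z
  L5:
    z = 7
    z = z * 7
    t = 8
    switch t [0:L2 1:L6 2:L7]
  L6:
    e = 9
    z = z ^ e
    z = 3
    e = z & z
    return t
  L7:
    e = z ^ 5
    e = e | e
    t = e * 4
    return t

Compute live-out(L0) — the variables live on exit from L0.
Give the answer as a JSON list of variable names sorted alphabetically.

Answer: ["z"]

Analysis:
def/use:
  L0: def={j,t,z} ue=∅
  L1: def={z} ue={z}
  L2: def={t,y} ue=∅
  L3: def={e,t} ue=∅
  L4: def={y,z} ue={z}
  L5: def={t,z} ue=∅
  L6: def={e,z} ue={t,z}
  L7: def={e,t} ue={z}

Live sets:
  live L0: ∅→{z}
  live L1: {z}→{z}
  live L2: {z}→{z}
  live L3: {z}→{t,z}
  live L4: {z}→∅
  live L5: ∅→{t,z}
  live L6: {t,z}→∅
  live L7: {z}→∅

live-out(L0) = ["z"]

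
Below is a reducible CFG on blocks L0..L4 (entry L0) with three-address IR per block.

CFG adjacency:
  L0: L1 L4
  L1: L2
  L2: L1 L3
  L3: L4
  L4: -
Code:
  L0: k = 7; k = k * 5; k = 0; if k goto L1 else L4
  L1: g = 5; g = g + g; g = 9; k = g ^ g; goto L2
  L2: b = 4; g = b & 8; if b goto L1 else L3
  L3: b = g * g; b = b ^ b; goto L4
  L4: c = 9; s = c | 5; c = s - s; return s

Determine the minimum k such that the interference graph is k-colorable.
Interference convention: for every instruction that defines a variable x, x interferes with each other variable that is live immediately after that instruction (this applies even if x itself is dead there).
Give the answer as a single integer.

Answer: 2

Analysis:
Per-block:
  L0: def={k} ue=∅
  L1: def={g,k} ue=∅
  L2: def={b,g} ue=∅
  L3: def={b} ue={g}
  L4: def={c,s} ue=∅

Backward fixpoint:
  L0: in=∅ out=∅
  L1: in=∅ out=∅
  L2: in=∅ out={g}
  L3: in={g} out=∅
  L4: in=∅ out=∅

Conflict graph:
  b↔{g}
  c↔{s}
  g↔{b}
  k↔∅
  s↔{c}

Chromatic number:
  lower bound: {b,g} mutually conflict ⇒ χ ≥ 2
  2-colouring: R0={b,c,k}  R1={g,s}
  χ = 2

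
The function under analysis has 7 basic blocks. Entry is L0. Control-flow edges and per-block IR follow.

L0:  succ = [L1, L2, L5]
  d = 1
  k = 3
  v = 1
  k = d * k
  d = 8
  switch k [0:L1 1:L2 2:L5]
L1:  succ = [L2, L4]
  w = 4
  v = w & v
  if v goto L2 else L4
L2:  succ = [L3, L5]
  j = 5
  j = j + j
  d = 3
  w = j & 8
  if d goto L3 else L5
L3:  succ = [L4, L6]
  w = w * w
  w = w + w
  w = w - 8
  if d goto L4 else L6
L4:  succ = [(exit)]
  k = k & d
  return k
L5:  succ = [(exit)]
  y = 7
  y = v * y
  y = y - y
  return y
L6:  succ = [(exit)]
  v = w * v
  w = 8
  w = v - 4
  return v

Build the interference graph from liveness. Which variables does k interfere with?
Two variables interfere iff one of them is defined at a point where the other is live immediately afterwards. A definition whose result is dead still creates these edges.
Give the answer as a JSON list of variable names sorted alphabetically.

Answer: ["d", "j", "v", "w"]

Derivation:
Per-block:
  L0 def {d,k,v} use ∅
  L1 def {v,w} use {v}
  L2 def {d,j,w} use ∅
  L3 def {w} use {d,w}
  L4 def {k} use {d,k}
  L5 def {y} use {v}
  L6 def {v,w} use {v,w}

Liveness:
  L0 li=∅ lo={d,k,v}
  L1 li={d,k,v} lo={d,k,v}
  L2 li={k,v} lo={d,k,v,w}
  L3 li={d,k,v,w} lo={d,k,v,w}
  L4 li={d,k} lo=∅
  L5 li={v} lo=∅
  L6 li={v,w} lo=∅

Interfere edges:
  d↔{j,k,v,w}
  j↔{d,k,v}
  k↔{d,j,v,w}
  v↔{d,j,k,w,y}
  w↔{d,k,v}
  y↔{v}

N(k) = ["d", "j", "v", "w"]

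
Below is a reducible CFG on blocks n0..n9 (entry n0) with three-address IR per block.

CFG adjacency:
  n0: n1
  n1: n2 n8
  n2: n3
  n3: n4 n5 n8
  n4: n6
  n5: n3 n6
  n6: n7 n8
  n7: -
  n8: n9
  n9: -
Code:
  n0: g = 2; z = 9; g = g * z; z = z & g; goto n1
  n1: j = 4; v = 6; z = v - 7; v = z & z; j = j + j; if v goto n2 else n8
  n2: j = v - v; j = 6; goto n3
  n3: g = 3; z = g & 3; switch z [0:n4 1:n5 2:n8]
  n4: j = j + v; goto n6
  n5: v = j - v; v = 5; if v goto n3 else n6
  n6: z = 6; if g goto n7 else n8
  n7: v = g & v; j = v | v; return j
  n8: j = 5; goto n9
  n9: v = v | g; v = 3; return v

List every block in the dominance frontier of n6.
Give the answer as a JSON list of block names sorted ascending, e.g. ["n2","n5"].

Answer: ["n8"]

Derivation:
idom tree: n1←n0 n2←n1 n3←n2 n4←n3 n5←n3 n6←n3 n7←n6 n8←n1 n9←n8
Dom at joins:
  n3: preds {n2,n5}: {n0,n1,n2} ∩ {n0,n1,n2,n3,n5} = {n0,n1,n2}; idom=n2
  n6: preds {n4,n5}: {n0,n1,n2,n3,n4} ∩ {n0,n1,n2,n3,n5} = {n0,n1,n2,n3}; idom=n3
  n8: preds {n1,n3,n6}: {n0,n1} ∩ {n0,n1,n2,n3} ∩ {n0,n1,n2,n3,n6} = {n0,n1}; idom=n1

DF walk-up:
  n3←n2: walk · to n2
  n3←n5: walk n5→n3 to n2
  n6←n4: walk n4 to n3
  n6←n5: walk n5 to n3
  n8←n1: walk · to n1
  n8←n3: walk n3→n2 to n1
  n8←n6: walk n6→n3→n2 to n1
  n0: DF=∅
  n1: DF=∅
  n2: DF={n8}
  n3: DF={n3,n8}
  n4: DF={n6}
  n5: DF={n3,n6}
  n6: DF={n8}
  n7: DF=∅
  n8: DF=∅
  n9: DF=∅

DF(n6) = ["n8"]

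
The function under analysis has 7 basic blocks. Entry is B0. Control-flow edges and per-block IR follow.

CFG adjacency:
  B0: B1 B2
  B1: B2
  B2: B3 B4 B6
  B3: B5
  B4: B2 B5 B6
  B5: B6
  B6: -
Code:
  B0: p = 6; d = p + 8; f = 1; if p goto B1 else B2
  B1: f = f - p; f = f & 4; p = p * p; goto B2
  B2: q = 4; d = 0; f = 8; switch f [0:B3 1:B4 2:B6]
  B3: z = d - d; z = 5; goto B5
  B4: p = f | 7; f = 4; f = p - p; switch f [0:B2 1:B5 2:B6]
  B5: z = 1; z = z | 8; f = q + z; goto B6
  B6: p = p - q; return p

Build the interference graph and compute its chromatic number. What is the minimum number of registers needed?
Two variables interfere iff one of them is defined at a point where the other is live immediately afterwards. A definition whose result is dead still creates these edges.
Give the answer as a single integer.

Block summaries:
  B0 def {d,f,p} use ∅
  B1 def {f,p} use {f,p}
  B2 def {d,f,q} use ∅
  B3 def {z} use {d}
  B4 def {f,p} use {f}
  B5 def {f,z} use {q}
  B6 def {p} use {p,q}

Backward fixpoint:
  B0: in=∅ out={f,p}
  B1: in={f,p} out={p}
  B2: in={p} out={d,f,p,q}
  B3: in={d,p,q} out={p,q}
  B4: in={f,q} out={p,q}
  B5: in={p,q} out={p,q}
  B6: in={p,q} out=∅

Interference:
  d: {f,p,q}
  f: {d,p,q}
  p: {d,f,q,z}
  q: {d,f,p,z}
  z: {p,q}

Chromatic number:
  lower bound: {d,f,p,q} mutually conflict ⇒ χ ≥ 4
  4-colouring: R0={p}  R1={q}  R2={d,z}  R3={f}
  χ = 4

Answer: 4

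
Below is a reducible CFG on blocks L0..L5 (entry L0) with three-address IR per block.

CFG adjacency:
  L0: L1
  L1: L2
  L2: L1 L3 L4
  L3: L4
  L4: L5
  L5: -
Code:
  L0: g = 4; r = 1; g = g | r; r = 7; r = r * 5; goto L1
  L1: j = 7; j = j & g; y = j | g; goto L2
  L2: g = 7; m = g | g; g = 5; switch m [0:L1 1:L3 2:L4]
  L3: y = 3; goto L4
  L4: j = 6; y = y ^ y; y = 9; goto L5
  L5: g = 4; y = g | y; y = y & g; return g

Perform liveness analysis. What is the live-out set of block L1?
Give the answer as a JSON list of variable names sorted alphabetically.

Answer: ["y"]

Analysis:
Block summaries:
  L0: {g,r} / ∅
  L1: {j,y} / {g}
  L2: {g,m} / ∅
  L3: {y} / ∅
  L4: {j,y} / {y}
  L5: {g,y} / {y}

Liveness:
  L0 li=∅ lo={g}
  L1 li={g} lo={y}
  L2 li={y} lo={g,y}
  L3 li=∅ lo={y}
  L4 li={y} lo={y}
  L5 li={y} lo=∅

live-out(L1) = ["y"]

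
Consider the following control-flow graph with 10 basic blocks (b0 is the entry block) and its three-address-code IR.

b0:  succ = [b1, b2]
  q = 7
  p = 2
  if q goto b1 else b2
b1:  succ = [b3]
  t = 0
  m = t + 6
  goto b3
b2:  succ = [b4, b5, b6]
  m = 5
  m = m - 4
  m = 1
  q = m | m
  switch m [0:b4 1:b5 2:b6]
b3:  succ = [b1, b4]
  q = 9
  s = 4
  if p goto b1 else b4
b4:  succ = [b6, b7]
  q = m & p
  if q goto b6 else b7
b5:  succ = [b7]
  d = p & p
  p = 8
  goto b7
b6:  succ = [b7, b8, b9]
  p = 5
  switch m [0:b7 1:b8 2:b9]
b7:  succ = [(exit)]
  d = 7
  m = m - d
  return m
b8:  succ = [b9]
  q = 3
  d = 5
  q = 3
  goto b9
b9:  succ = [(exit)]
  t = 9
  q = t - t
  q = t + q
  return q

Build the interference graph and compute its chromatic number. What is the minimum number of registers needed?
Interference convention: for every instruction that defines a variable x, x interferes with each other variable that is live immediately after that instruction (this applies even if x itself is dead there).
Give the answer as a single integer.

def/use:
  b0: {p,q} / ∅
  b1: {m,t} / ∅
  b2: {m,q} / ∅
  b3: {q,s} / {p}
  b4: {q} / {m,p}
  b5: {d,p} / {p}
  b6: {p} / {m}
  b7: {d,m} / {m}
  b8: {d,q} / ∅
  b9: {q,t} / ∅

Live sets:
  b0 li=∅ lo={p}
  b1 li={p} lo={m,p}
  b2 li={p} lo={m,p}
  b3 li={m,p} lo={m,p}
  b4 li={m,p} lo={m}
  b5 li={m,p} lo={m}
  b6 li={m} lo={m}
  b7 li={m} lo=∅
  b8 li=∅ lo=∅
  b9 li=∅ lo=∅

Interference:
  d — {m}
  m — {d,p,q,s}
  p — {m,q,s,t}
  q — {m,p,t}
  s — {m,p}
  t — {p,q}

Registers:
  lower bound: {m,p,q} mutually conflict ⇒ χ ≥ 3
  assign d→c1 m→c0 p→c1 q→c2 s→c2 t→c0 — no edge inside a register ⇒ χ ≤ 3
  χ = 3

Answer: 3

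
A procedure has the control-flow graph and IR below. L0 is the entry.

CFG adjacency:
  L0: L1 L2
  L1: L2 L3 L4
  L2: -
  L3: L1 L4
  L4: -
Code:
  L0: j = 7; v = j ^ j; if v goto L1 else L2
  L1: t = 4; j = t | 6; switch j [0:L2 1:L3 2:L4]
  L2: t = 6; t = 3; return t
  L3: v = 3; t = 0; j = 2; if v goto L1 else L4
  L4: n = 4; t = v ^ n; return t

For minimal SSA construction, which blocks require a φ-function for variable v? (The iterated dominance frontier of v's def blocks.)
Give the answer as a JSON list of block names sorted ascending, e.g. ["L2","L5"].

Answer: ["L1", "L2", "L4"]

Working:
idom tree: L1←L0 L2←L0 L3←L1 L4←L1
Dom∩ at merges:
  L1: preds {L0,L3}: {L0} ∩ {L0,L1,L3} = {L0}; idom=L0
  L2: preds {L0,L1}: {L0} ∩ {L0,L1} = {L0}; idom=L0
  L4: preds {L1,L3}: {L0,L1} ∩ {L0,L1,L3} = {L0,L1}; idom=L1

DF derivation:
  join L1 pred L0: · stop@L0
  join L1 pred L3: L3→L1 stop@L0
  join L2 pred L0: · stop@L0
  join L2 pred L1: L1 stop@L0
  join L4 pred L1: · stop@L1
  join L4 pred L3: L3 stop@L1
  DF(L0)=∅
  DF(L1)={L1,L2}
  DF(L2)=∅
  DF(L3)={L1,L4}
  DF(L4)=∅

φ for v: defs {L0,L3}
  DF⁺ = {L1,L2,L4}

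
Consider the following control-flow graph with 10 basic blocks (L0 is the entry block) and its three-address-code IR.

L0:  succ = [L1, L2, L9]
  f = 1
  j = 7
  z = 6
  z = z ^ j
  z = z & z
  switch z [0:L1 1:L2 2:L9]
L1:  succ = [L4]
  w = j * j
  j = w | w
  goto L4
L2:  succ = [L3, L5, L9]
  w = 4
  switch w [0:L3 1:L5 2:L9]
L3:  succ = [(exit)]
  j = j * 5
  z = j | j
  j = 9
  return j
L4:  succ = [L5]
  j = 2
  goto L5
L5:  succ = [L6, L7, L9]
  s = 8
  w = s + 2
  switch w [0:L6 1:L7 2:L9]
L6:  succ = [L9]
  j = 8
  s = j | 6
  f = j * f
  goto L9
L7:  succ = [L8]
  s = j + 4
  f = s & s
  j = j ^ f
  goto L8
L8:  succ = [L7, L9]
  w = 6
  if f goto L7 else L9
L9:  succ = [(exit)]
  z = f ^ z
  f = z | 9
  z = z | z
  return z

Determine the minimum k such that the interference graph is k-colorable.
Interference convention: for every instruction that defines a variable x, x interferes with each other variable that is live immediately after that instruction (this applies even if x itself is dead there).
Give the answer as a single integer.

Answer: 4

Derivation:
def/use:
  L0: {f,j,z} / ∅
  L1: {j,w} / {j}
  L2: {w} / ∅
  L3: {j,z} / {j}
  L4: {j} / ∅
  L5: {s,w} / ∅
  L6: {f,j,s} / {f}
  L7: {f,j,s} / {j}
  L8: {w} / {f}
  L9: {f,z} / {f,z}

Live sets:
  live L0: ∅→{f,j,z}
  live L1: {f,j,z}→{f,z}
  live L2: {f,j,z}→{f,j,z}
  live L3: {j}→∅
  live L4: {f,z}→{f,j,z}
  live L5: {f,j,z}→{f,j,z}
  live L6: {f,z}→{f,z}
  live L7: {j,z}→{f,j,z}
  live L8: {f,j,z}→{f,j,z}
  live L9: {f,z}→∅

Interference:
  f: {j,s,w,z}
  j: {f,s,w,z}
  s: {f,j,z}
  w: {f,j,z}
  z: {f,j,s,w}

Registers:
  {f,j,s,z} pairwise interfere (4-clique) ⇒ χ ≥ 4
  4-colouring: R0={f}  R1={j}  R2={z}  R3={s,w}
  χ = 4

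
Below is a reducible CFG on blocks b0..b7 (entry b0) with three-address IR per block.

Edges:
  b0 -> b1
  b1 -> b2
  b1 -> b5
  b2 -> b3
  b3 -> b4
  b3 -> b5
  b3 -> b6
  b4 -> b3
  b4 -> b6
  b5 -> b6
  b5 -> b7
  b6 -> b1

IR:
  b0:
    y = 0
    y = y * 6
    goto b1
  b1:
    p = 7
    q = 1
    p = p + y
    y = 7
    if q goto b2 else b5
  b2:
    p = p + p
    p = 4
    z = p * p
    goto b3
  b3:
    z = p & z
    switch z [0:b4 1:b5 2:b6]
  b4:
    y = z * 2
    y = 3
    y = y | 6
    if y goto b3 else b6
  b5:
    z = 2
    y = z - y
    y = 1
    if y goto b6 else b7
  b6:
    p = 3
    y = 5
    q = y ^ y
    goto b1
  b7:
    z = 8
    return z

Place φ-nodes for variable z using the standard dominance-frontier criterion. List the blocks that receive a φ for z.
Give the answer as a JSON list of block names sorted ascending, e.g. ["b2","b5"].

Answer: ["b1", "b3", "b5", "b6"]

Derivation:
idom tree: b1←b0 b2←b1 b3←b2 b4←b3 b5←b1 b6←b1 b7←b5
Dom∩ at merges:
  b1: preds {b0,b6}: {b0} ∩ {b0,b1,b6} = {b0}; idom=b0
  b3: preds {b2,b4}: {b0,b1,b2} ∩ {b0,b1,b2,b3,b4} = {b0,b1,b2}; idom=b2
  b5: preds {b1,b3}: {b0,b1} ∩ {b0,b1,b2,b3} = {b0,b1}; idom=b1
  b6: preds {b3,b4,b5}: {b0,b1,b2,b3} ∩ {b0,b1,b2,b3,b4} ∩ {b0,b1,b5} = {b0,b1}; idom=b1

DF walk-up:
  b1←b0: walk · to b0
  b1←b6: walk b6→b1 to b0
  b3←b2: walk · to b2
  b3←b4: walk b4→b3 to b2
  b5←b1: walk · to b1
  b5←b3: walk b3→b2 to b1
  b6←b3: walk b3→b2 to b1
  b6←b4: walk b4→b3→b2 to b1
  b6←b5: walk b5 to b1
  DF(b0)=∅
  DF(b1)={b1}
  DF(b2)={b5,b6}
  DF(b3)={b3,b5,b6}
  DF(b4)={b3,b6}
  DF(b5)={b6}
  DF(b6)={b1}
  DF(b7)=∅

φ for z: defs {b2,b3,b5,b7}
  DF⁺ = {b1,b3,b5,b6}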